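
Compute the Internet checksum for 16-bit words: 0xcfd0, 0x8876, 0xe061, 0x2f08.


Sum all words (with carry folding):
+ 0xcfd0 = 0xcfd0
+ 0x8876 = 0x5847
+ 0xe061 = 0x38a9
+ 0x2f08 = 0x67b1
One's complement: ~0x67b1
Checksum = 0x984e


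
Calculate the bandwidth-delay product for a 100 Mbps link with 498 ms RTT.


BDP = bandwidth * RTT
= 100 Mbps * 498 ms
= 100 * 1e6 * 498 / 1000 bits
= 49800000 bits
= 6225000 bytes
= 6079.1016 KB
BDP = 49800000 bits (6225000 bytes)


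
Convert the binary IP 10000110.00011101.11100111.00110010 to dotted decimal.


10000110 = 134
00011101 = 29
11100111 = 231
00110010 = 50
IP: 134.29.231.50


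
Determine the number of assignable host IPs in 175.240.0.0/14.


Host bits = 32 - 14 = 18
Total addresses = 2^18 = 262144
Usable = total - 2 (network and broadcast)
Usable hosts: 262142


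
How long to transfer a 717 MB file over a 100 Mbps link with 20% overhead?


Effective throughput = 100 * (1 - 20/100) = 80 Mbps
File size in Mb = 717 * 8 = 5736 Mb
Time = 5736 / 80
Time = 71.7 seconds


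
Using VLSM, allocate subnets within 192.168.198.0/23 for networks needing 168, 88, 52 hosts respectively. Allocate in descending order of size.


168 hosts -> /24 (254 usable): 192.168.198.0/24
88 hosts -> /25 (126 usable): 192.168.199.0/25
52 hosts -> /26 (62 usable): 192.168.199.128/26
Allocation: 192.168.198.0/24 (168 hosts, 254 usable); 192.168.199.0/25 (88 hosts, 126 usable); 192.168.199.128/26 (52 hosts, 62 usable)


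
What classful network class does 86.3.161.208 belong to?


First octet: 86
Binary: 01010110
0xxxxxxx -> Class A (1-126)
Class A, default mask 255.0.0.0 (/8)


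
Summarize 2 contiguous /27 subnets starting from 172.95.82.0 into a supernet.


Original prefix: /27
Number of subnets: 2 = 2^1
New prefix = 27 - 1 = 26
Supernet: 172.95.82.0/26


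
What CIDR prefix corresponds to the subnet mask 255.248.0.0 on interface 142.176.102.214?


Binary: 11111111.11111000.00000000.00000000
Count leading 1s
Prefix: /13


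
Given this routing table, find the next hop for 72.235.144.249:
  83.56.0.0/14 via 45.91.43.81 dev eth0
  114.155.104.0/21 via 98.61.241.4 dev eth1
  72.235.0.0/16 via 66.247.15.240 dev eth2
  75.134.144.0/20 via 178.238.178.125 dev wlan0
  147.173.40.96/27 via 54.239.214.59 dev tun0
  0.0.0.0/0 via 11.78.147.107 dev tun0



Longest prefix match for 72.235.144.249:
  /14 83.56.0.0: no
  /21 114.155.104.0: no
  /16 72.235.0.0: MATCH
  /20 75.134.144.0: no
  /27 147.173.40.96: no
  /0 0.0.0.0: MATCH
Selected: next-hop 66.247.15.240 via eth2 (matched /16)


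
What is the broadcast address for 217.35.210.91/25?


Network: 217.35.210.0/25
Host bits = 7
Set all host bits to 1:
Broadcast: 217.35.210.127


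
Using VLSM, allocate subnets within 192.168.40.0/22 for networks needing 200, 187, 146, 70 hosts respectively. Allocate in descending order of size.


200 hosts -> /24 (254 usable): 192.168.40.0/24
187 hosts -> /24 (254 usable): 192.168.41.0/24
146 hosts -> /24 (254 usable): 192.168.42.0/24
70 hosts -> /25 (126 usable): 192.168.43.0/25
Allocation: 192.168.40.0/24 (200 hosts, 254 usable); 192.168.41.0/24 (187 hosts, 254 usable); 192.168.42.0/24 (146 hosts, 254 usable); 192.168.43.0/25 (70 hosts, 126 usable)


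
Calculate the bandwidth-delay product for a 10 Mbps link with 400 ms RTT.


BDP = bandwidth * RTT
= 10 Mbps * 400 ms
= 10 * 1e6 * 400 / 1000 bits
= 4000000 bits
= 500000 bytes
= 488.2812 KB
BDP = 4000000 bits (500000 bytes)


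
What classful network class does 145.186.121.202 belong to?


First octet: 145
Binary: 10010001
10xxxxxx -> Class B (128-191)
Class B, default mask 255.255.0.0 (/16)


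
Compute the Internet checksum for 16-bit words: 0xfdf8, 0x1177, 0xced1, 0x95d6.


Sum all words (with carry folding):
+ 0xfdf8 = 0xfdf8
+ 0x1177 = 0x0f70
+ 0xced1 = 0xde41
+ 0x95d6 = 0x7418
One's complement: ~0x7418
Checksum = 0x8be7


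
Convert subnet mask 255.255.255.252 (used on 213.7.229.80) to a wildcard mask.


Subnet mask: 255.255.255.252
Wildcard = 255.255.255.255 - subnet mask
255 - 255 = 0
255 - 255 = 0
255 - 255 = 0
255 - 252 = 3
Wildcard: 0.0.0.3


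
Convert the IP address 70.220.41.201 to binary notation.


70 = 01000110
220 = 11011100
41 = 00101001
201 = 11001001
Binary: 01000110.11011100.00101001.11001001


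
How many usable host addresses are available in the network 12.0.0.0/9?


Host bits = 32 - 9 = 23
Total addresses = 2^23 = 8388608
Usable = total - 2 (network and broadcast)
Usable hosts: 8388606


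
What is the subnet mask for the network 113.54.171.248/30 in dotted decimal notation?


/30 means 30 network bits, 2 host bits
Binary: 11111111111111111111111111111100
Mask: 255.255.255.252


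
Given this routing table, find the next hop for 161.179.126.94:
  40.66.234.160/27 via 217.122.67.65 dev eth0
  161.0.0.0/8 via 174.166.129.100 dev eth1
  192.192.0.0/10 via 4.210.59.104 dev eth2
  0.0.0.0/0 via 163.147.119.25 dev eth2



Longest prefix match for 161.179.126.94:
  /27 40.66.234.160: no
  /8 161.0.0.0: MATCH
  /10 192.192.0.0: no
  /0 0.0.0.0: MATCH
Selected: next-hop 174.166.129.100 via eth1 (matched /8)


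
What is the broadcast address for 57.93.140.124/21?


Network: 57.93.136.0/21
Host bits = 11
Set all host bits to 1:
Broadcast: 57.93.143.255


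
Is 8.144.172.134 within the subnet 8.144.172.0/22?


Subnet network: 8.144.172.0
Test IP AND mask: 8.144.172.0
Yes, 8.144.172.134 is in 8.144.172.0/22


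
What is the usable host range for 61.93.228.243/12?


Network: 61.80.0.0
Broadcast: 61.95.255.255
First usable = network + 1
Last usable = broadcast - 1
Range: 61.80.0.1 to 61.95.255.254


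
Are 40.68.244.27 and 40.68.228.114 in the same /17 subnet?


Mask: 255.255.128.0
40.68.244.27 AND mask = 40.68.128.0
40.68.228.114 AND mask = 40.68.128.0
Yes, same subnet (40.68.128.0)


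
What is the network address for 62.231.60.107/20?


IP:   00111110.11100111.00111100.01101011
Mask: 11111111.11111111.11110000.00000000
AND operation:
Net:  00111110.11100111.00110000.00000000
Network: 62.231.48.0/20


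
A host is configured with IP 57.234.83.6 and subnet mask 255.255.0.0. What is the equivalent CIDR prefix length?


Binary: 11111111.11111111.00000000.00000000
Count leading 1s
Prefix: /16


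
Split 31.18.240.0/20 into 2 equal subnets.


New prefix = 20 + 1 = 21
Each subnet has 2048 addresses
  31.18.240.0/21
  31.18.248.0/21
Subnets: 31.18.240.0/21, 31.18.248.0/21


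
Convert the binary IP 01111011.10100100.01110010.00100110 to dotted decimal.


01111011 = 123
10100100 = 164
01110010 = 114
00100110 = 38
IP: 123.164.114.38


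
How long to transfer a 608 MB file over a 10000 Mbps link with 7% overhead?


Effective throughput = 10000 * (1 - 7/100) = 9300 Mbps
File size in Mb = 608 * 8 = 4864 Mb
Time = 4864 / 9300
Time = 0.523 seconds


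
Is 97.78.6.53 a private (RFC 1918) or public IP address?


RFC 1918 private ranges:
  10.0.0.0/8 (10.0.0.0 - 10.255.255.255)
  172.16.0.0/12 (172.16.0.0 - 172.31.255.255)
  192.168.0.0/16 (192.168.0.0 - 192.168.255.255)
Public (not in any RFC 1918 range)


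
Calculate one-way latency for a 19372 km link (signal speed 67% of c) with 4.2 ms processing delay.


Speed = 0.67 * 3e5 km/s = 201000 km/s
Propagation delay = 19372 / 201000 = 0.0964 s = 96.3781 ms
Processing delay = 4.2 ms
Total one-way latency = 100.5781 ms


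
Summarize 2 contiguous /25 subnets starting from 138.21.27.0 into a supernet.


Original prefix: /25
Number of subnets: 2 = 2^1
New prefix = 25 - 1 = 24
Supernet: 138.21.27.0/24


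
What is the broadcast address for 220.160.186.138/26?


Network: 220.160.186.128/26
Host bits = 6
Set all host bits to 1:
Broadcast: 220.160.186.191


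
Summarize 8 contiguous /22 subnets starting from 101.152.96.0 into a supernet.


Original prefix: /22
Number of subnets: 8 = 2^3
New prefix = 22 - 3 = 19
Supernet: 101.152.96.0/19


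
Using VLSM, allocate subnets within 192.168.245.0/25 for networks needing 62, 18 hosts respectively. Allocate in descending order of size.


62 hosts -> /26 (62 usable): 192.168.245.0/26
18 hosts -> /27 (30 usable): 192.168.245.64/27
Allocation: 192.168.245.0/26 (62 hosts, 62 usable); 192.168.245.64/27 (18 hosts, 30 usable)


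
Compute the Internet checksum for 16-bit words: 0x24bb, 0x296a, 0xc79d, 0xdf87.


Sum all words (with carry folding):
+ 0x24bb = 0x24bb
+ 0x296a = 0x4e25
+ 0xc79d = 0x15c3
+ 0xdf87 = 0xf54a
One's complement: ~0xf54a
Checksum = 0x0ab5


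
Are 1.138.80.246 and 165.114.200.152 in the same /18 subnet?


Mask: 255.255.192.0
1.138.80.246 AND mask = 1.138.64.0
165.114.200.152 AND mask = 165.114.192.0
No, different subnets (1.138.64.0 vs 165.114.192.0)


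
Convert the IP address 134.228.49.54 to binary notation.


134 = 10000110
228 = 11100100
49 = 00110001
54 = 00110110
Binary: 10000110.11100100.00110001.00110110


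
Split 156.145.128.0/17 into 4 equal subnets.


New prefix = 17 + 2 = 19
Each subnet has 8192 addresses
  156.145.128.0/19
  156.145.160.0/19
  156.145.192.0/19
  156.145.224.0/19
Subnets: 156.145.128.0/19, 156.145.160.0/19, 156.145.192.0/19, 156.145.224.0/19


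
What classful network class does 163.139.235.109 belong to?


First octet: 163
Binary: 10100011
10xxxxxx -> Class B (128-191)
Class B, default mask 255.255.0.0 (/16)


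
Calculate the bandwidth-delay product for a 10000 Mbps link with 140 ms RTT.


BDP = bandwidth * RTT
= 10000 Mbps * 140 ms
= 10000 * 1e6 * 140 / 1000 bits
= 1400000000 bits
= 175000000 bytes
= 170898.4375 KB
BDP = 1400000000 bits (175000000 bytes)


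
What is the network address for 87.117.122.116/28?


IP:   01010111.01110101.01111010.01110100
Mask: 11111111.11111111.11111111.11110000
AND operation:
Net:  01010111.01110101.01111010.01110000
Network: 87.117.122.112/28


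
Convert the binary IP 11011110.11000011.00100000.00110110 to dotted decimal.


11011110 = 222
11000011 = 195
00100000 = 32
00110110 = 54
IP: 222.195.32.54


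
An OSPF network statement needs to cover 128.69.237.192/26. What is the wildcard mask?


Subnet mask: 255.255.255.192
Wildcard = 255.255.255.255 - subnet mask
255 - 255 = 0
255 - 255 = 0
255 - 255 = 0
255 - 192 = 63
Wildcard: 0.0.0.63


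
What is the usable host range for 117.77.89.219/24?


Network: 117.77.89.0
Broadcast: 117.77.89.255
First usable = network + 1
Last usable = broadcast - 1
Range: 117.77.89.1 to 117.77.89.254


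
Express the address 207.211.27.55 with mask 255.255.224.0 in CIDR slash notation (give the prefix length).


Binary: 11111111.11111111.11100000.00000000
Count leading 1s
Prefix: /19


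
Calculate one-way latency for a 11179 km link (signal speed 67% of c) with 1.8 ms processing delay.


Speed = 0.67 * 3e5 km/s = 201000 km/s
Propagation delay = 11179 / 201000 = 0.0556 s = 55.6169 ms
Processing delay = 1.8 ms
Total one-way latency = 57.4169 ms


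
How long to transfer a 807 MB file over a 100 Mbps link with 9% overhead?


Effective throughput = 100 * (1 - 9/100) = 91 Mbps
File size in Mb = 807 * 8 = 6456 Mb
Time = 6456 / 91
Time = 70.9451 seconds


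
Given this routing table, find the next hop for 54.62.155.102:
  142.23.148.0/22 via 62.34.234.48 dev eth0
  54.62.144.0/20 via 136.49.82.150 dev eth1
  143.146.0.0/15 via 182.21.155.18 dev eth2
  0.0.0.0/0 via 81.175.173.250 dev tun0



Longest prefix match for 54.62.155.102:
  /22 142.23.148.0: no
  /20 54.62.144.0: MATCH
  /15 143.146.0.0: no
  /0 0.0.0.0: MATCH
Selected: next-hop 136.49.82.150 via eth1 (matched /20)


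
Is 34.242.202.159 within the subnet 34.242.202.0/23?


Subnet network: 34.242.202.0
Test IP AND mask: 34.242.202.0
Yes, 34.242.202.159 is in 34.242.202.0/23


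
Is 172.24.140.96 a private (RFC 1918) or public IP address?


RFC 1918 private ranges:
  10.0.0.0/8 (10.0.0.0 - 10.255.255.255)
  172.16.0.0/12 (172.16.0.0 - 172.31.255.255)
  192.168.0.0/16 (192.168.0.0 - 192.168.255.255)
Private (in 172.16.0.0/12)


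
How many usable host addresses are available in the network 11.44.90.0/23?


Host bits = 32 - 23 = 9
Total addresses = 2^9 = 512
Usable = total - 2 (network and broadcast)
Usable hosts: 510


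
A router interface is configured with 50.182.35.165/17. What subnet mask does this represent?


/17 means 17 network bits, 15 host bits
Binary: 11111111111111111000000000000000
Mask: 255.255.128.0


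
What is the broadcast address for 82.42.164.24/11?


Network: 82.32.0.0/11
Host bits = 21
Set all host bits to 1:
Broadcast: 82.63.255.255


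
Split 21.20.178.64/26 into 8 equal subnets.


New prefix = 26 + 3 = 29
Each subnet has 8 addresses
  21.20.178.64/29
  21.20.178.72/29
  21.20.178.80/29
  21.20.178.88/29
  21.20.178.96/29
  21.20.178.104/29
  21.20.178.112/29
  21.20.178.120/29
Subnets: 21.20.178.64/29, 21.20.178.72/29, 21.20.178.80/29, 21.20.178.88/29, 21.20.178.96/29, 21.20.178.104/29, 21.20.178.112/29, 21.20.178.120/29


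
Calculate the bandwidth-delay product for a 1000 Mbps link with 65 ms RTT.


BDP = bandwidth * RTT
= 1000 Mbps * 65 ms
= 1000 * 1e6 * 65 / 1000 bits
= 65000000 bits
= 8125000 bytes
= 7934.5703 KB
BDP = 65000000 bits (8125000 bytes)


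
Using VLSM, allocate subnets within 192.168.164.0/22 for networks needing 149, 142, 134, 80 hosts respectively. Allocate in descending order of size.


149 hosts -> /24 (254 usable): 192.168.164.0/24
142 hosts -> /24 (254 usable): 192.168.165.0/24
134 hosts -> /24 (254 usable): 192.168.166.0/24
80 hosts -> /25 (126 usable): 192.168.167.0/25
Allocation: 192.168.164.0/24 (149 hosts, 254 usable); 192.168.165.0/24 (142 hosts, 254 usable); 192.168.166.0/24 (134 hosts, 254 usable); 192.168.167.0/25 (80 hosts, 126 usable)


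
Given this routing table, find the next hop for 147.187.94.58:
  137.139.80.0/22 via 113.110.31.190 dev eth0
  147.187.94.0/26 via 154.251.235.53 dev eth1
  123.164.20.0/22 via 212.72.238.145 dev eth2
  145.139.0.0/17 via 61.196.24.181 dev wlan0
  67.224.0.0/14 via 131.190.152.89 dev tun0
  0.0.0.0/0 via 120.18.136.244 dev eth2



Longest prefix match for 147.187.94.58:
  /22 137.139.80.0: no
  /26 147.187.94.0: MATCH
  /22 123.164.20.0: no
  /17 145.139.0.0: no
  /14 67.224.0.0: no
  /0 0.0.0.0: MATCH
Selected: next-hop 154.251.235.53 via eth1 (matched /26)


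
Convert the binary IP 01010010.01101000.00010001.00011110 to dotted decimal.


01010010 = 82
01101000 = 104
00010001 = 17
00011110 = 30
IP: 82.104.17.30


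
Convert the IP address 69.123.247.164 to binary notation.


69 = 01000101
123 = 01111011
247 = 11110111
164 = 10100100
Binary: 01000101.01111011.11110111.10100100


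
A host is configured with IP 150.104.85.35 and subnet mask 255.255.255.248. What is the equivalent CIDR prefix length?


Binary: 11111111.11111111.11111111.11111000
Count leading 1s
Prefix: /29


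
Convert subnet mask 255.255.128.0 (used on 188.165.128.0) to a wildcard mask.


Subnet mask: 255.255.128.0
Wildcard = 255.255.255.255 - subnet mask
255 - 255 = 0
255 - 255 = 0
255 - 128 = 127
255 - 0 = 255
Wildcard: 0.0.127.255


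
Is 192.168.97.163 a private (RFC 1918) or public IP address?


RFC 1918 private ranges:
  10.0.0.0/8 (10.0.0.0 - 10.255.255.255)
  172.16.0.0/12 (172.16.0.0 - 172.31.255.255)
  192.168.0.0/16 (192.168.0.0 - 192.168.255.255)
Private (in 192.168.0.0/16)


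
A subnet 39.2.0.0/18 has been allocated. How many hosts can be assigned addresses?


Host bits = 32 - 18 = 14
Total addresses = 2^14 = 16384
Usable = total - 2 (network and broadcast)
Usable hosts: 16382


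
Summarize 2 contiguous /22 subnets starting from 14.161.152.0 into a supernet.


Original prefix: /22
Number of subnets: 2 = 2^1
New prefix = 22 - 1 = 21
Supernet: 14.161.152.0/21


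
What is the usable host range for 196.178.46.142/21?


Network: 196.178.40.0
Broadcast: 196.178.47.255
First usable = network + 1
Last usable = broadcast - 1
Range: 196.178.40.1 to 196.178.47.254


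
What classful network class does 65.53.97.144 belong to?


First octet: 65
Binary: 01000001
0xxxxxxx -> Class A (1-126)
Class A, default mask 255.0.0.0 (/8)


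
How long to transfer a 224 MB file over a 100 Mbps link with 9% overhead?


Effective throughput = 100 * (1 - 9/100) = 91 Mbps
File size in Mb = 224 * 8 = 1792 Mb
Time = 1792 / 91
Time = 19.6923 seconds


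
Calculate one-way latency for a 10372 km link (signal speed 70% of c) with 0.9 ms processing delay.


Speed = 0.7 * 3e5 km/s = 210000 km/s
Propagation delay = 10372 / 210000 = 0.0494 s = 49.3905 ms
Processing delay = 0.9 ms
Total one-way latency = 50.2905 ms


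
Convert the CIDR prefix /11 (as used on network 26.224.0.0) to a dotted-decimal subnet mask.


/11 means 11 network bits, 21 host bits
Binary: 11111111111000000000000000000000
Mask: 255.224.0.0


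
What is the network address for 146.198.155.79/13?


IP:   10010010.11000110.10011011.01001111
Mask: 11111111.11111000.00000000.00000000
AND operation:
Net:  10010010.11000000.00000000.00000000
Network: 146.192.0.0/13


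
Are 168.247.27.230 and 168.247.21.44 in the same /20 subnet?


Mask: 255.255.240.0
168.247.27.230 AND mask = 168.247.16.0
168.247.21.44 AND mask = 168.247.16.0
Yes, same subnet (168.247.16.0)


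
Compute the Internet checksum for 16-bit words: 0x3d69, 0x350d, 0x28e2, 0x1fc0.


Sum all words (with carry folding):
+ 0x3d69 = 0x3d69
+ 0x350d = 0x7276
+ 0x28e2 = 0x9b58
+ 0x1fc0 = 0xbb18
One's complement: ~0xbb18
Checksum = 0x44e7


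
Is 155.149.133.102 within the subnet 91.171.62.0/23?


Subnet network: 91.171.62.0
Test IP AND mask: 155.149.132.0
No, 155.149.133.102 is not in 91.171.62.0/23


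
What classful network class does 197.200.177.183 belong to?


First octet: 197
Binary: 11000101
110xxxxx -> Class C (192-223)
Class C, default mask 255.255.255.0 (/24)


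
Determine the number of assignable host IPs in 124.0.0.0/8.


Host bits = 32 - 8 = 24
Total addresses = 2^24 = 16777216
Usable = total - 2 (network and broadcast)
Usable hosts: 16777214


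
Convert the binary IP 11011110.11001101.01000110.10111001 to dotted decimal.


11011110 = 222
11001101 = 205
01000110 = 70
10111001 = 185
IP: 222.205.70.185


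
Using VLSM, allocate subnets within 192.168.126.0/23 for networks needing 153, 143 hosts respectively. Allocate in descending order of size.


153 hosts -> /24 (254 usable): 192.168.126.0/24
143 hosts -> /24 (254 usable): 192.168.127.0/24
Allocation: 192.168.126.0/24 (153 hosts, 254 usable); 192.168.127.0/24 (143 hosts, 254 usable)


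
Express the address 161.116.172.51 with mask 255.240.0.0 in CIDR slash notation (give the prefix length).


Binary: 11111111.11110000.00000000.00000000
Count leading 1s
Prefix: /12


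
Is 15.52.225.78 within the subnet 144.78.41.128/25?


Subnet network: 144.78.41.128
Test IP AND mask: 15.52.225.0
No, 15.52.225.78 is not in 144.78.41.128/25


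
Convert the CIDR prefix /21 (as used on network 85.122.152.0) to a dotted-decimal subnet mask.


/21 means 21 network bits, 11 host bits
Binary: 11111111111111111111100000000000
Mask: 255.255.248.0


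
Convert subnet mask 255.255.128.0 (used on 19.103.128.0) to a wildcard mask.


Subnet mask: 255.255.128.0
Wildcard = 255.255.255.255 - subnet mask
255 - 255 = 0
255 - 255 = 0
255 - 128 = 127
255 - 0 = 255
Wildcard: 0.0.127.255


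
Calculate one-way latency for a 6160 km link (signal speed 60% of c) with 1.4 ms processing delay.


Speed = 0.6 * 3e5 km/s = 180000 km/s
Propagation delay = 6160 / 180000 = 0.0342 s = 34.2222 ms
Processing delay = 1.4 ms
Total one-way latency = 35.6222 ms


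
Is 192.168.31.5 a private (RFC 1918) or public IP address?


RFC 1918 private ranges:
  10.0.0.0/8 (10.0.0.0 - 10.255.255.255)
  172.16.0.0/12 (172.16.0.0 - 172.31.255.255)
  192.168.0.0/16 (192.168.0.0 - 192.168.255.255)
Private (in 192.168.0.0/16)


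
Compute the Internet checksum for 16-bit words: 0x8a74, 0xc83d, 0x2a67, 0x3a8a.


Sum all words (with carry folding):
+ 0x8a74 = 0x8a74
+ 0xc83d = 0x52b2
+ 0x2a67 = 0x7d19
+ 0x3a8a = 0xb7a3
One's complement: ~0xb7a3
Checksum = 0x485c


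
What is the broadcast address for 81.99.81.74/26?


Network: 81.99.81.64/26
Host bits = 6
Set all host bits to 1:
Broadcast: 81.99.81.127


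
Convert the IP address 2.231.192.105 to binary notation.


2 = 00000010
231 = 11100111
192 = 11000000
105 = 01101001
Binary: 00000010.11100111.11000000.01101001


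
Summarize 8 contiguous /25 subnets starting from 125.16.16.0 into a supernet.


Original prefix: /25
Number of subnets: 8 = 2^3
New prefix = 25 - 3 = 22
Supernet: 125.16.16.0/22


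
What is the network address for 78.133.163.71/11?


IP:   01001110.10000101.10100011.01000111
Mask: 11111111.11100000.00000000.00000000
AND operation:
Net:  01001110.10000000.00000000.00000000
Network: 78.128.0.0/11


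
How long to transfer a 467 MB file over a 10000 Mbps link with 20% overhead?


Effective throughput = 10000 * (1 - 20/100) = 8000 Mbps
File size in Mb = 467 * 8 = 3736 Mb
Time = 3736 / 8000
Time = 0.467 seconds


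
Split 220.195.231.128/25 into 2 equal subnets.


New prefix = 25 + 1 = 26
Each subnet has 64 addresses
  220.195.231.128/26
  220.195.231.192/26
Subnets: 220.195.231.128/26, 220.195.231.192/26


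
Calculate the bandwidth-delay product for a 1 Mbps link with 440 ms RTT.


BDP = bandwidth * RTT
= 1 Mbps * 440 ms
= 1 * 1e6 * 440 / 1000 bits
= 440000 bits
= 55000 bytes
= 53.7109 KB
BDP = 440000 bits (55000 bytes)


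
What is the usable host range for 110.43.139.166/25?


Network: 110.43.139.128
Broadcast: 110.43.139.255
First usable = network + 1
Last usable = broadcast - 1
Range: 110.43.139.129 to 110.43.139.254


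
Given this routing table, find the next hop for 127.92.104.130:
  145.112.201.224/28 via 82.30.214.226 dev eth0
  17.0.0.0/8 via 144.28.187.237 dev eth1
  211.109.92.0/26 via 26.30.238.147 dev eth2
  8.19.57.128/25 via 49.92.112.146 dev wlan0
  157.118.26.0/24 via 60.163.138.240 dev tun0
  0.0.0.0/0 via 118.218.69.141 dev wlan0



Longest prefix match for 127.92.104.130:
  /28 145.112.201.224: no
  /8 17.0.0.0: no
  /26 211.109.92.0: no
  /25 8.19.57.128: no
  /24 157.118.26.0: no
  /0 0.0.0.0: MATCH
Selected: next-hop 118.218.69.141 via wlan0 (matched /0)


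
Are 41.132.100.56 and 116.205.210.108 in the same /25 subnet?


Mask: 255.255.255.128
41.132.100.56 AND mask = 41.132.100.0
116.205.210.108 AND mask = 116.205.210.0
No, different subnets (41.132.100.0 vs 116.205.210.0)


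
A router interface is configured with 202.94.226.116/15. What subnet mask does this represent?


/15 means 15 network bits, 17 host bits
Binary: 11111111111111100000000000000000
Mask: 255.254.0.0


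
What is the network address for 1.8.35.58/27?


IP:   00000001.00001000.00100011.00111010
Mask: 11111111.11111111.11111111.11100000
AND operation:
Net:  00000001.00001000.00100011.00100000
Network: 1.8.35.32/27


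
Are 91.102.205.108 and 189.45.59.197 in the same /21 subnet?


Mask: 255.255.248.0
91.102.205.108 AND mask = 91.102.200.0
189.45.59.197 AND mask = 189.45.56.0
No, different subnets (91.102.200.0 vs 189.45.56.0)


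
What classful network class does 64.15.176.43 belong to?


First octet: 64
Binary: 01000000
0xxxxxxx -> Class A (1-126)
Class A, default mask 255.0.0.0 (/8)


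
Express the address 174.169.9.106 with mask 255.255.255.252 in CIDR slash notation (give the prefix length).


Binary: 11111111.11111111.11111111.11111100
Count leading 1s
Prefix: /30


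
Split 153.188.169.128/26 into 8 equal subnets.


New prefix = 26 + 3 = 29
Each subnet has 8 addresses
  153.188.169.128/29
  153.188.169.136/29
  153.188.169.144/29
  153.188.169.152/29
  153.188.169.160/29
  153.188.169.168/29
  153.188.169.176/29
  153.188.169.184/29
Subnets: 153.188.169.128/29, 153.188.169.136/29, 153.188.169.144/29, 153.188.169.152/29, 153.188.169.160/29, 153.188.169.168/29, 153.188.169.176/29, 153.188.169.184/29


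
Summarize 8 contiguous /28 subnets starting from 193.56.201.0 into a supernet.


Original prefix: /28
Number of subnets: 8 = 2^3
New prefix = 28 - 3 = 25
Supernet: 193.56.201.0/25


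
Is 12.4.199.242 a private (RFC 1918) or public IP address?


RFC 1918 private ranges:
  10.0.0.0/8 (10.0.0.0 - 10.255.255.255)
  172.16.0.0/12 (172.16.0.0 - 172.31.255.255)
  192.168.0.0/16 (192.168.0.0 - 192.168.255.255)
Public (not in any RFC 1918 range)


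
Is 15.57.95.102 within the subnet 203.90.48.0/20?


Subnet network: 203.90.48.0
Test IP AND mask: 15.57.80.0
No, 15.57.95.102 is not in 203.90.48.0/20


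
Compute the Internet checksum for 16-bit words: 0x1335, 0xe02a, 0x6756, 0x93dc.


Sum all words (with carry folding):
+ 0x1335 = 0x1335
+ 0xe02a = 0xf35f
+ 0x6756 = 0x5ab6
+ 0x93dc = 0xee92
One's complement: ~0xee92
Checksum = 0x116d


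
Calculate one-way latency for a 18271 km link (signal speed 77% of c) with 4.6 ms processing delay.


Speed = 0.77 * 3e5 km/s = 231000 km/s
Propagation delay = 18271 / 231000 = 0.0791 s = 79.0952 ms
Processing delay = 4.6 ms
Total one-way latency = 83.6952 ms


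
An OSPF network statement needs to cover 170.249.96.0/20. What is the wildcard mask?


Subnet mask: 255.255.240.0
Wildcard = 255.255.255.255 - subnet mask
255 - 255 = 0
255 - 255 = 0
255 - 240 = 15
255 - 0 = 255
Wildcard: 0.0.15.255


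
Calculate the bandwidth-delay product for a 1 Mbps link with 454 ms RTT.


BDP = bandwidth * RTT
= 1 Mbps * 454 ms
= 1 * 1e6 * 454 / 1000 bits
= 454000 bits
= 56750 bytes
= 55.4199 KB
BDP = 454000 bits (56750 bytes)


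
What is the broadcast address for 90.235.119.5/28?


Network: 90.235.119.0/28
Host bits = 4
Set all host bits to 1:
Broadcast: 90.235.119.15


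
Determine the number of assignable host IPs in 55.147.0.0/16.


Host bits = 32 - 16 = 16
Total addresses = 2^16 = 65536
Usable = total - 2 (network and broadcast)
Usable hosts: 65534


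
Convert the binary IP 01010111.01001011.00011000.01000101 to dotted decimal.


01010111 = 87
01001011 = 75
00011000 = 24
01000101 = 69
IP: 87.75.24.69


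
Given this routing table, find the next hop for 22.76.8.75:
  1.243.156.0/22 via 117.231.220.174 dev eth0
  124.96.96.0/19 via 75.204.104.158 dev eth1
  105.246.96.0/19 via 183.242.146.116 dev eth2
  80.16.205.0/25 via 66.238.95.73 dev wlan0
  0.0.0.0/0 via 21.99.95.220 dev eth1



Longest prefix match for 22.76.8.75:
  /22 1.243.156.0: no
  /19 124.96.96.0: no
  /19 105.246.96.0: no
  /25 80.16.205.0: no
  /0 0.0.0.0: MATCH
Selected: next-hop 21.99.95.220 via eth1 (matched /0)


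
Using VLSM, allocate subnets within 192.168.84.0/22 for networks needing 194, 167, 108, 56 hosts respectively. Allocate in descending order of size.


194 hosts -> /24 (254 usable): 192.168.84.0/24
167 hosts -> /24 (254 usable): 192.168.85.0/24
108 hosts -> /25 (126 usable): 192.168.86.0/25
56 hosts -> /26 (62 usable): 192.168.86.128/26
Allocation: 192.168.84.0/24 (194 hosts, 254 usable); 192.168.85.0/24 (167 hosts, 254 usable); 192.168.86.0/25 (108 hosts, 126 usable); 192.168.86.128/26 (56 hosts, 62 usable)


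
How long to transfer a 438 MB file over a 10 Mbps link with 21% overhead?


Effective throughput = 10 * (1 - 21/100) = 7.9 Mbps
File size in Mb = 438 * 8 = 3504 Mb
Time = 3504 / 7.9
Time = 443.5443 seconds


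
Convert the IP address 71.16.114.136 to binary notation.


71 = 01000111
16 = 00010000
114 = 01110010
136 = 10001000
Binary: 01000111.00010000.01110010.10001000


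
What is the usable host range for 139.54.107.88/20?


Network: 139.54.96.0
Broadcast: 139.54.111.255
First usable = network + 1
Last usable = broadcast - 1
Range: 139.54.96.1 to 139.54.111.254


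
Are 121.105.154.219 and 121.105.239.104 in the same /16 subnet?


Mask: 255.255.0.0
121.105.154.219 AND mask = 121.105.0.0
121.105.239.104 AND mask = 121.105.0.0
Yes, same subnet (121.105.0.0)


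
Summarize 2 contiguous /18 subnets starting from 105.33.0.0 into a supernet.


Original prefix: /18
Number of subnets: 2 = 2^1
New prefix = 18 - 1 = 17
Supernet: 105.33.0.0/17


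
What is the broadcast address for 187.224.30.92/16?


Network: 187.224.0.0/16
Host bits = 16
Set all host bits to 1:
Broadcast: 187.224.255.255


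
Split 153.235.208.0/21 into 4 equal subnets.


New prefix = 21 + 2 = 23
Each subnet has 512 addresses
  153.235.208.0/23
  153.235.210.0/23
  153.235.212.0/23
  153.235.214.0/23
Subnets: 153.235.208.0/23, 153.235.210.0/23, 153.235.212.0/23, 153.235.214.0/23


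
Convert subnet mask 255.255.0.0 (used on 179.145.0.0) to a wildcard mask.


Subnet mask: 255.255.0.0
Wildcard = 255.255.255.255 - subnet mask
255 - 255 = 0
255 - 255 = 0
255 - 0 = 255
255 - 0 = 255
Wildcard: 0.0.255.255


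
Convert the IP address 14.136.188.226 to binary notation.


14 = 00001110
136 = 10001000
188 = 10111100
226 = 11100010
Binary: 00001110.10001000.10111100.11100010


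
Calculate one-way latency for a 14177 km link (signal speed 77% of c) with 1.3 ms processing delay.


Speed = 0.77 * 3e5 km/s = 231000 km/s
Propagation delay = 14177 / 231000 = 0.0614 s = 61.3723 ms
Processing delay = 1.3 ms
Total one-way latency = 62.6723 ms


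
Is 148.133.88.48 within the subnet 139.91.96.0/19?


Subnet network: 139.91.96.0
Test IP AND mask: 148.133.64.0
No, 148.133.88.48 is not in 139.91.96.0/19


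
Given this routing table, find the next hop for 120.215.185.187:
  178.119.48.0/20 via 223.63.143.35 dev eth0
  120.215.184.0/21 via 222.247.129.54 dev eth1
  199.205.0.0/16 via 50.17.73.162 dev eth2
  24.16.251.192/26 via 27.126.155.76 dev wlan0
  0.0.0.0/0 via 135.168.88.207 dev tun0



Longest prefix match for 120.215.185.187:
  /20 178.119.48.0: no
  /21 120.215.184.0: MATCH
  /16 199.205.0.0: no
  /26 24.16.251.192: no
  /0 0.0.0.0: MATCH
Selected: next-hop 222.247.129.54 via eth1 (matched /21)


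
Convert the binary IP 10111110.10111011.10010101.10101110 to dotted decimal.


10111110 = 190
10111011 = 187
10010101 = 149
10101110 = 174
IP: 190.187.149.174


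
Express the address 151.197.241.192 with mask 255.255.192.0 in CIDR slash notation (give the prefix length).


Binary: 11111111.11111111.11000000.00000000
Count leading 1s
Prefix: /18


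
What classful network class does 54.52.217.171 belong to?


First octet: 54
Binary: 00110110
0xxxxxxx -> Class A (1-126)
Class A, default mask 255.0.0.0 (/8)


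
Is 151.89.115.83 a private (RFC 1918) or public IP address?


RFC 1918 private ranges:
  10.0.0.0/8 (10.0.0.0 - 10.255.255.255)
  172.16.0.0/12 (172.16.0.0 - 172.31.255.255)
  192.168.0.0/16 (192.168.0.0 - 192.168.255.255)
Public (not in any RFC 1918 range)


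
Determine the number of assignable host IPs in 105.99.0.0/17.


Host bits = 32 - 17 = 15
Total addresses = 2^15 = 32768
Usable = total - 2 (network and broadcast)
Usable hosts: 32766


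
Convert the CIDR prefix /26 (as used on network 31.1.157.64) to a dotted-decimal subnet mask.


/26 means 26 network bits, 6 host bits
Binary: 11111111111111111111111111000000
Mask: 255.255.255.192


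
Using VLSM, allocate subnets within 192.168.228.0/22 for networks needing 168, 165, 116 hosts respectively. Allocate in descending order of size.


168 hosts -> /24 (254 usable): 192.168.228.0/24
165 hosts -> /24 (254 usable): 192.168.229.0/24
116 hosts -> /25 (126 usable): 192.168.230.0/25
Allocation: 192.168.228.0/24 (168 hosts, 254 usable); 192.168.229.0/24 (165 hosts, 254 usable); 192.168.230.0/25 (116 hosts, 126 usable)


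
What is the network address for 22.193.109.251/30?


IP:   00010110.11000001.01101101.11111011
Mask: 11111111.11111111.11111111.11111100
AND operation:
Net:  00010110.11000001.01101101.11111000
Network: 22.193.109.248/30


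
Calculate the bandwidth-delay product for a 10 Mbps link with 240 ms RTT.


BDP = bandwidth * RTT
= 10 Mbps * 240 ms
= 10 * 1e6 * 240 / 1000 bits
= 2400000 bits
= 300000 bytes
= 292.9688 KB
BDP = 2400000 bits (300000 bytes)


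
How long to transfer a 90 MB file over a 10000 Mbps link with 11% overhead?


Effective throughput = 10000 * (1 - 11/100) = 8900 Mbps
File size in Mb = 90 * 8 = 720 Mb
Time = 720 / 8900
Time = 0.0809 seconds


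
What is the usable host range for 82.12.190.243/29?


Network: 82.12.190.240
Broadcast: 82.12.190.247
First usable = network + 1
Last usable = broadcast - 1
Range: 82.12.190.241 to 82.12.190.246


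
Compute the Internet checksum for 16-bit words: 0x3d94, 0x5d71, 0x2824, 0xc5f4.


Sum all words (with carry folding):
+ 0x3d94 = 0x3d94
+ 0x5d71 = 0x9b05
+ 0x2824 = 0xc329
+ 0xc5f4 = 0x891e
One's complement: ~0x891e
Checksum = 0x76e1


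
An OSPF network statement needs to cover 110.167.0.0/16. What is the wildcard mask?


Subnet mask: 255.255.0.0
Wildcard = 255.255.255.255 - subnet mask
255 - 255 = 0
255 - 255 = 0
255 - 0 = 255
255 - 0 = 255
Wildcard: 0.0.255.255


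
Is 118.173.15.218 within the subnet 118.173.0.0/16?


Subnet network: 118.173.0.0
Test IP AND mask: 118.173.0.0
Yes, 118.173.15.218 is in 118.173.0.0/16


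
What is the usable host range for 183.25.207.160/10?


Network: 183.0.0.0
Broadcast: 183.63.255.255
First usable = network + 1
Last usable = broadcast - 1
Range: 183.0.0.1 to 183.63.255.254


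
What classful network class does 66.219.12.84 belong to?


First octet: 66
Binary: 01000010
0xxxxxxx -> Class A (1-126)
Class A, default mask 255.0.0.0 (/8)


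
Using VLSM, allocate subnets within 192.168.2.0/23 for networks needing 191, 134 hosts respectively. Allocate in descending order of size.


191 hosts -> /24 (254 usable): 192.168.2.0/24
134 hosts -> /24 (254 usable): 192.168.3.0/24
Allocation: 192.168.2.0/24 (191 hosts, 254 usable); 192.168.3.0/24 (134 hosts, 254 usable)


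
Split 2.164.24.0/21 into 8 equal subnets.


New prefix = 21 + 3 = 24
Each subnet has 256 addresses
  2.164.24.0/24
  2.164.25.0/24
  2.164.26.0/24
  2.164.27.0/24
  2.164.28.0/24
  2.164.29.0/24
  2.164.30.0/24
  2.164.31.0/24
Subnets: 2.164.24.0/24, 2.164.25.0/24, 2.164.26.0/24, 2.164.27.0/24, 2.164.28.0/24, 2.164.29.0/24, 2.164.30.0/24, 2.164.31.0/24


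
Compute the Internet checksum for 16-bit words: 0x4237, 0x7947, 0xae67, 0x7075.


Sum all words (with carry folding):
+ 0x4237 = 0x4237
+ 0x7947 = 0xbb7e
+ 0xae67 = 0x69e6
+ 0x7075 = 0xda5b
One's complement: ~0xda5b
Checksum = 0x25a4


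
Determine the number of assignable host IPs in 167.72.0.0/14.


Host bits = 32 - 14 = 18
Total addresses = 2^18 = 262144
Usable = total - 2 (network and broadcast)
Usable hosts: 262142


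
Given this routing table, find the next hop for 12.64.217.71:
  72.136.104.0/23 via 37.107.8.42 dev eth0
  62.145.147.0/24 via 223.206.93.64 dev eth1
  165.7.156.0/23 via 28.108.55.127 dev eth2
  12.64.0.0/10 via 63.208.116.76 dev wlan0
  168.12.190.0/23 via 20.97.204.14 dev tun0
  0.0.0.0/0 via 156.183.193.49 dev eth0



Longest prefix match for 12.64.217.71:
  /23 72.136.104.0: no
  /24 62.145.147.0: no
  /23 165.7.156.0: no
  /10 12.64.0.0: MATCH
  /23 168.12.190.0: no
  /0 0.0.0.0: MATCH
Selected: next-hop 63.208.116.76 via wlan0 (matched /10)


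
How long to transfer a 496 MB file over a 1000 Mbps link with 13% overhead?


Effective throughput = 1000 * (1 - 13/100) = 870 Mbps
File size in Mb = 496 * 8 = 3968 Mb
Time = 3968 / 870
Time = 4.5609 seconds


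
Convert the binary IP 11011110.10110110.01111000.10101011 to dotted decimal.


11011110 = 222
10110110 = 182
01111000 = 120
10101011 = 171
IP: 222.182.120.171


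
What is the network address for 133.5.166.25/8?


IP:   10000101.00000101.10100110.00011001
Mask: 11111111.00000000.00000000.00000000
AND operation:
Net:  10000101.00000000.00000000.00000000
Network: 133.0.0.0/8


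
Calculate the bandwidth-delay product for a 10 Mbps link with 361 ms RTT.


BDP = bandwidth * RTT
= 10 Mbps * 361 ms
= 10 * 1e6 * 361 / 1000 bits
= 3610000 bits
= 451250 bytes
= 440.6738 KB
BDP = 3610000 bits (451250 bytes)


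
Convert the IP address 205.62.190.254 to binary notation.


205 = 11001101
62 = 00111110
190 = 10111110
254 = 11111110
Binary: 11001101.00111110.10111110.11111110


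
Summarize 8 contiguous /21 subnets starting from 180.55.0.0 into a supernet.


Original prefix: /21
Number of subnets: 8 = 2^3
New prefix = 21 - 3 = 18
Supernet: 180.55.0.0/18


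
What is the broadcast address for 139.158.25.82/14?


Network: 139.156.0.0/14
Host bits = 18
Set all host bits to 1:
Broadcast: 139.159.255.255


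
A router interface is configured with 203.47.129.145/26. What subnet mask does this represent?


/26 means 26 network bits, 6 host bits
Binary: 11111111111111111111111111000000
Mask: 255.255.255.192


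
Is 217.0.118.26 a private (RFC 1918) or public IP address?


RFC 1918 private ranges:
  10.0.0.0/8 (10.0.0.0 - 10.255.255.255)
  172.16.0.0/12 (172.16.0.0 - 172.31.255.255)
  192.168.0.0/16 (192.168.0.0 - 192.168.255.255)
Public (not in any RFC 1918 range)


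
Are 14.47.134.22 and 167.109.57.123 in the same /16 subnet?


Mask: 255.255.0.0
14.47.134.22 AND mask = 14.47.0.0
167.109.57.123 AND mask = 167.109.0.0
No, different subnets (14.47.0.0 vs 167.109.0.0)


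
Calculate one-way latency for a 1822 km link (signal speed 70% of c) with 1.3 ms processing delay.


Speed = 0.7 * 3e5 km/s = 210000 km/s
Propagation delay = 1822 / 210000 = 0.0087 s = 8.6762 ms
Processing delay = 1.3 ms
Total one-way latency = 9.9762 ms


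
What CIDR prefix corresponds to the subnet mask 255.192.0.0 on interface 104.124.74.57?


Binary: 11111111.11000000.00000000.00000000
Count leading 1s
Prefix: /10


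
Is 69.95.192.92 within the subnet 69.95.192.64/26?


Subnet network: 69.95.192.64
Test IP AND mask: 69.95.192.64
Yes, 69.95.192.92 is in 69.95.192.64/26


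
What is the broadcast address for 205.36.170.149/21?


Network: 205.36.168.0/21
Host bits = 11
Set all host bits to 1:
Broadcast: 205.36.175.255


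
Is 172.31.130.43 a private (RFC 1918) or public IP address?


RFC 1918 private ranges:
  10.0.0.0/8 (10.0.0.0 - 10.255.255.255)
  172.16.0.0/12 (172.16.0.0 - 172.31.255.255)
  192.168.0.0/16 (192.168.0.0 - 192.168.255.255)
Private (in 172.16.0.0/12)


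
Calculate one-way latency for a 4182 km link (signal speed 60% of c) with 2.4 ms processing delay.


Speed = 0.6 * 3e5 km/s = 180000 km/s
Propagation delay = 4182 / 180000 = 0.0232 s = 23.2333 ms
Processing delay = 2.4 ms
Total one-way latency = 25.6333 ms


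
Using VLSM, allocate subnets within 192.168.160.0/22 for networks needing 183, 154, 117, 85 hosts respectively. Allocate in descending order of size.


183 hosts -> /24 (254 usable): 192.168.160.0/24
154 hosts -> /24 (254 usable): 192.168.161.0/24
117 hosts -> /25 (126 usable): 192.168.162.0/25
85 hosts -> /25 (126 usable): 192.168.162.128/25
Allocation: 192.168.160.0/24 (183 hosts, 254 usable); 192.168.161.0/24 (154 hosts, 254 usable); 192.168.162.0/25 (117 hosts, 126 usable); 192.168.162.128/25 (85 hosts, 126 usable)


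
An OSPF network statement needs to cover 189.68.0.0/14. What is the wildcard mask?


Subnet mask: 255.252.0.0
Wildcard = 255.255.255.255 - subnet mask
255 - 255 = 0
255 - 252 = 3
255 - 0 = 255
255 - 0 = 255
Wildcard: 0.3.255.255


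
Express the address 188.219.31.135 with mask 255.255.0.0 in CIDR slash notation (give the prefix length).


Binary: 11111111.11111111.00000000.00000000
Count leading 1s
Prefix: /16


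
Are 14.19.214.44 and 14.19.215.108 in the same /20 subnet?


Mask: 255.255.240.0
14.19.214.44 AND mask = 14.19.208.0
14.19.215.108 AND mask = 14.19.208.0
Yes, same subnet (14.19.208.0)


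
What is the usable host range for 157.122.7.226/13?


Network: 157.120.0.0
Broadcast: 157.127.255.255
First usable = network + 1
Last usable = broadcast - 1
Range: 157.120.0.1 to 157.127.255.254
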